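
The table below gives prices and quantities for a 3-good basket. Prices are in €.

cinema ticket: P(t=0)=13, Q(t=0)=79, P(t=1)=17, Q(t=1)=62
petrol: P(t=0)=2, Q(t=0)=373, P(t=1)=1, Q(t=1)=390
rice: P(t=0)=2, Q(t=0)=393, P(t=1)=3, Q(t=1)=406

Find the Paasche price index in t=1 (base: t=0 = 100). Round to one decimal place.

111.0

Paasche price index uses current-period quantities as weights.
ΣP(t=1)·Q(t=1) = 17×62 + 1×390 + 3×406 = 1054 + 390 + 1218 = 2662
ΣP(t=0)·Q(t=1) = 13×62 + 2×390 + 2×406 = 806 + 780 + 812 = 2398
Index = 2662 / 2398 × 100 = 111.0092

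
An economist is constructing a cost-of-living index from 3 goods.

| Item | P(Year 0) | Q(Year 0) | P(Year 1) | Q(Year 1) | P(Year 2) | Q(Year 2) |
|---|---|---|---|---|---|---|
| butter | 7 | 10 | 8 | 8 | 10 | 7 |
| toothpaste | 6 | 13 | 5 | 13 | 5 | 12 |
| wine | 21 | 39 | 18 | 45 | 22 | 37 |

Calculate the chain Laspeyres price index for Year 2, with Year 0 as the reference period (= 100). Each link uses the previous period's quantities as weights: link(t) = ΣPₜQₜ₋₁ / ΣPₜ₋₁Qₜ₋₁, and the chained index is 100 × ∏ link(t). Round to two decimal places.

105.87

Link Year 0→Year 1:
ΣP(Year 1)Q(Year 0) = 8×10 + 5×13 + 18×39 = 80 + 65 + 702 = 847
ΣP(Year 0)Q(Year 0) = 7×10 + 6×13 + 21×39 = 70 + 78 + 819 = 967
link = 847/967 = 0.875905
Link Year 1→Year 2:
ΣP(Year 2)Q(Year 1) = 10×8 + 5×13 + 22×45 = 80 + 65 + 990 = 1135
ΣP(Year 1)Q(Year 1) = 8×8 + 5×13 + 18×45 = 64 + 65 + 810 = 939
link = 1135/939 = 1.208733
Chained index = 100 × 0.875905 × 1.208733 = 105.8735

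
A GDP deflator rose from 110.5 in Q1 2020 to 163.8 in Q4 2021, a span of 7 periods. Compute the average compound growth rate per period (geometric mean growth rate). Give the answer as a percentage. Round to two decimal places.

5.78%

Growth factor = (163.8/110.5)^(1/7) = (1.482353)^(1/7) = 1.057844
Growth rate = 1.057844 − 1 = 0.057844 = 5.7844%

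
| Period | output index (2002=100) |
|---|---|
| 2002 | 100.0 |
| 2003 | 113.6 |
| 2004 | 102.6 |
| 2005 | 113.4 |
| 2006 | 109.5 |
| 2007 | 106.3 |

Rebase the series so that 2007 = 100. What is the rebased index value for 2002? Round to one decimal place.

Rebased(2002) = 100.0 / 106.3 × 100 = 94.0734

94.1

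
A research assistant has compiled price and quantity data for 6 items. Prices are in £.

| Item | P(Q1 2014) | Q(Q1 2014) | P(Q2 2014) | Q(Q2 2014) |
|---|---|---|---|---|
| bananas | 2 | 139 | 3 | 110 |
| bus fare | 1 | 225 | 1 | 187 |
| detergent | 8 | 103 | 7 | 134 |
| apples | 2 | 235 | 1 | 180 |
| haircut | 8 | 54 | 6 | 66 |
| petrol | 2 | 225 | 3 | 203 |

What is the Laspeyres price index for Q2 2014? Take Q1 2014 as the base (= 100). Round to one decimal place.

Laspeyres price index uses base-period quantities as weights.
ΣP(Q2 2014)·Q(Q1 2014) = 3×139 + 1×225 + 7×103 + 1×235 + 6×54 + 3×225 = 417 + 225 + 721 + 235 + 324 + 675 = 2597
ΣP(Q1 2014)·Q(Q1 2014) = 2×139 + 1×225 + 8×103 + 2×235 + 8×54 + 2×225 = 278 + 225 + 824 + 470 + 432 + 450 = 2679
Index = 2597 / 2679 × 100 = 96.9392

96.9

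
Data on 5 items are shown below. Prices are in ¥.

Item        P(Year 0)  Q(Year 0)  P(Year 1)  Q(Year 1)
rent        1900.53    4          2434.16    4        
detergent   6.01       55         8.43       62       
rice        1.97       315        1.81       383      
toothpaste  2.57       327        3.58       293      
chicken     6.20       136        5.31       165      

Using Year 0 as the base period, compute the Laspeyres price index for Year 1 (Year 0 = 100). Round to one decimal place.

Laspeyres price index uses base-period quantities as weights.
ΣP(Year 1)·Q(Year 0) = 2434.16×4 + 8.43×55 + 1.81×315 + 3.58×327 + 5.31×136 = 9736.64 + 463.65 + 570.15 + 1170.66 + 722.16 = 12663.26
ΣP(Year 0)·Q(Year 0) = 1900.53×4 + 6.01×55 + 1.97×315 + 2.57×327 + 6.20×136 = 7602.12 + 330.55 + 620.55 + 840.39 + 843.2 = 10236.81
Index = 12663.26 / 10236.81 × 100 = 123.7032

123.7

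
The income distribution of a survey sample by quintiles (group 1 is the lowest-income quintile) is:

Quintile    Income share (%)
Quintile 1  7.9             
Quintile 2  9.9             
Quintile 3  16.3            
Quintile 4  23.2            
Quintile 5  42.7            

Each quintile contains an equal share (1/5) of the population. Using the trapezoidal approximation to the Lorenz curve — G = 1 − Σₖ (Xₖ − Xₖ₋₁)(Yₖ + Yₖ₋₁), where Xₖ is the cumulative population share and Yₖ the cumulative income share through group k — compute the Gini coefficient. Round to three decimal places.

0.332

Cumulative income shares Yₖ: 0.0790, 0.1780, 0.3410, 0.5730, 1.0000
Σ (Xₖ−Xₖ₋₁)(Yₖ+Yₖ₋₁) = (1/5)(0.0790+0.0000) + (1/5)(0.1780+0.0790) + (1/5)(0.3410+0.1780) + (1/5)(0.5730+0.3410) + (1/5)(1.0000+0.5730)
  = 0.0158 + 0.0514 + 0.1038 + 0.1828 + 0.3146 = 0.6684
G = 1 − 0.6684 = 0.3316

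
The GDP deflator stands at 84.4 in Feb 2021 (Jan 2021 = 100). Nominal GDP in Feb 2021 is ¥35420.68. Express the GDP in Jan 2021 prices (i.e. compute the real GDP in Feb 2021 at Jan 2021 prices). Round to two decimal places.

41967.63

Real = Nominal ÷ (Index/100) = 35420.68 ÷ (84.4/100)
     = 35420.68 ÷ 0.844 = 41967.6303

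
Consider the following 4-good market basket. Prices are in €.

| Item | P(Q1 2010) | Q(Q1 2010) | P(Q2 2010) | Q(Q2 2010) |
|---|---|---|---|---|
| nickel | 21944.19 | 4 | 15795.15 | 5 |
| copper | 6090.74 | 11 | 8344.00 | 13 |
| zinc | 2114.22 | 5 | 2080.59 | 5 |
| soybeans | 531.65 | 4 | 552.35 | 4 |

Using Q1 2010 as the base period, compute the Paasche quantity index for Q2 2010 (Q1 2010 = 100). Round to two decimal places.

Paasche quantity index uses current-period prices as weights.
ΣP(Q2 2010)·Q(Q2 2010) = 15795.15×5 + 8344.00×13 + 2080.59×5 + 552.35×4 = 78975.75 + 108472 + 10402.95 + 2209.4 = 200060.1
ΣP(Q2 2010)·Q(Q1 2010) = 15795.15×4 + 8344.00×11 + 2080.59×5 + 552.35×4 = 63180.6 + 91784 + 10402.95 + 2209.4 = 167576.95
Index = 200060.1 / 167576.95 × 100 = 119.3840

119.38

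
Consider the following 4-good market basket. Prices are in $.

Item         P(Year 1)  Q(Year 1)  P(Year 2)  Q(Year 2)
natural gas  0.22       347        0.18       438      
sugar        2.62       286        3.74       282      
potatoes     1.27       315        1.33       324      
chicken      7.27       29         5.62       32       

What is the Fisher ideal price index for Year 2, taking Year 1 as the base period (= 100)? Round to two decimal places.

118.61

Laspeyres component (base-period weights):
ΣP(Year 2)Q(Year 1) = 0.18×347 + 3.74×286 + 1.33×315 + 5.62×29 = 62.46 + 1069.64 + 418.95 + 162.98 = 1714.03
ΣP(Year 1)Q(Year 1) = 0.22×347 + 2.62×286 + 1.27×315 + 7.27×29 = 76.34 + 749.32 + 400.05 + 210.83 = 1436.54
L = 1714.03 / 1436.54 × 100 = 119.3166
Paasche component (current-period weights):
ΣP(Year 2)Q(Year 2) = 0.18×438 + 3.74×282 + 1.33×324 + 5.62×32 = 78.84 + 1054.68 + 430.92 + 179.84 = 1744.28
ΣP(Year 1)Q(Year 2) = 0.22×438 + 2.62×282 + 1.27×324 + 7.27×32 = 96.36 + 738.84 + 411.48 + 232.64 = 1479.32
P = 1744.28 / 1479.32 × 100 = 117.9109
Fisher = √(L × P) = √(119.3166 × 117.9109) = 118.6117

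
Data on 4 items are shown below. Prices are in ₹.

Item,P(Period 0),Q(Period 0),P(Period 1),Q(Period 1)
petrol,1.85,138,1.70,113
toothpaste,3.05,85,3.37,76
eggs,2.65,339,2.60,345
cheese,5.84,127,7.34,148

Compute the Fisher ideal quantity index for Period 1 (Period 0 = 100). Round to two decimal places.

103.58

Laspeyres component (base-period weights):
ΣP(Period 0)Q(Period 1) = 1.85×113 + 3.05×76 + 2.65×345 + 5.84×148 = 209.05 + 231.8 + 914.25 + 864.32 = 2219.42
ΣP(Period 0)Q(Period 0) = 1.85×138 + 3.05×85 + 2.65×339 + 5.84×127 = 255.3 + 259.25 + 898.35 + 741.68 = 2154.58
L = 2219.42 / 2154.58 × 100 = 103.0094
Paasche component (current-period weights):
ΣP(Period 1)Q(Period 1) = 1.70×113 + 3.37×76 + 2.60×345 + 7.34×148 = 192.1 + 256.12 + 897 + 1086.32 = 2431.54
ΣP(Period 1)Q(Period 0) = 1.70×138 + 3.37×85 + 2.60×339 + 7.34×127 = 234.6 + 286.45 + 881.4 + 932.18 = 2334.63
P = 2431.54 / 2334.63 × 100 = 104.1510
Fisher = √(L × P) = √(103.0094 × 104.1510) = 103.5786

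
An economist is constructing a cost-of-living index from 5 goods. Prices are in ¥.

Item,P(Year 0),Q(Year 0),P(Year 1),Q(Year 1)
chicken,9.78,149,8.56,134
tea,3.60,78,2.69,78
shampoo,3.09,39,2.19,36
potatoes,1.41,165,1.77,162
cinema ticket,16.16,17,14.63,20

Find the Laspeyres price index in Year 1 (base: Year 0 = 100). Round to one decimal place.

89.2

Laspeyres price index uses base-period quantities as weights.
ΣP(Year 1)·Q(Year 0) = 8.56×149 + 2.69×78 + 2.19×39 + 1.77×165 + 14.63×17 = 1275.44 + 209.82 + 85.41 + 292.05 + 248.71 = 2111.43
ΣP(Year 0)·Q(Year 0) = 9.78×149 + 3.60×78 + 3.09×39 + 1.41×165 + 16.16×17 = 1457.22 + 280.8 + 120.51 + 232.65 + 274.72 = 2365.9
Index = 2111.43 / 2365.9 × 100 = 89.2443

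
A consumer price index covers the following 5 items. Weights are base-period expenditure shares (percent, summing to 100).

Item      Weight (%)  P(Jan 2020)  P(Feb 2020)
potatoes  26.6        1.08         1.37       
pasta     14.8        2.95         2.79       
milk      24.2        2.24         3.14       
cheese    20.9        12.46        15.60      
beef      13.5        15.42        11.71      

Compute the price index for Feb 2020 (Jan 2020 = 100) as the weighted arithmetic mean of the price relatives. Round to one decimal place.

118.1

potatoes: 26.6 × (1.37/1.08) = 26.6 × 1.268519 = 33.7426
pasta: 14.8 × (2.79/2.95) = 14.8 × 0.945763 = 13.9973
milk: 24.2 × (3.14/2.24) = 24.2 × 1.401786 = 33.9232
cheese: 20.9 × (15.60/12.46) = 20.9 × 1.252006 = 26.1669
beef: 13.5 × (11.71/15.42) = 13.5 × 0.759403 = 10.2519
Index = Σ wᵢ·(p₁ᵢ/p₀ᵢ) = 33.7426 + 13.9973 + 33.9232 + 26.1669 + 10.2519 = 118.0820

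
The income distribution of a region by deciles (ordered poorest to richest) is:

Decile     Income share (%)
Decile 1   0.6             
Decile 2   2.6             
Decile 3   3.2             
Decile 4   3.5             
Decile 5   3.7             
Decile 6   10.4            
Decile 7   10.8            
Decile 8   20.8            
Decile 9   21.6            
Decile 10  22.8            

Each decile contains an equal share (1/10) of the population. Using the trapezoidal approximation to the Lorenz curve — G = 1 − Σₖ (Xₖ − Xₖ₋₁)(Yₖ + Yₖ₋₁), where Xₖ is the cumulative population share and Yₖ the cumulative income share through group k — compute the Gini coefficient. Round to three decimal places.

0.449

Cumulative income shares Yₖ: 0.0060, 0.0320, 0.0640, 0.0990, 0.1360, 0.2400, 0.3480, 0.5560, 0.7720, 1.0000
Σ (Xₖ−Xₖ₋₁)(Yₖ+Yₖ₋₁) = (1/10)(0.0060+0.0000) + (1/10)(0.0320+0.0060) + (1/10)(0.0640+0.0320) + (1/10)(0.0990+0.0640) + (1/10)(0.1360+0.0990) + (1/10)(0.2400+0.1360) + (1/10)(0.3480+0.2400) + (1/10)(0.5560+0.3480) + (1/10)(0.7720+0.5560) + (1/10)(1.0000+0.7720)
  = 0.0006 + 0.0038 + 0.0096 + 0.0163 + 0.0235 + 0.0376 + 0.0588 + 0.0904 + 0.1328 + 0.1772 = 0.5506
G = 1 − 0.5506 = 0.4494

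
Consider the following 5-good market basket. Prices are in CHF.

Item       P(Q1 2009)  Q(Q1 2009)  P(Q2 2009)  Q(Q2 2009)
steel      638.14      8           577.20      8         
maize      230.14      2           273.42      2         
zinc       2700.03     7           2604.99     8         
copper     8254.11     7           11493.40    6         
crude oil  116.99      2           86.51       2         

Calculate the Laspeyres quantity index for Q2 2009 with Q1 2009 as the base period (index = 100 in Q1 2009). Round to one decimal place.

Laspeyres quantity index uses base-period prices as weights.
ΣP(Q1 2009)·Q(Q2 2009) = 638.14×8 + 230.14×2 + 2700.03×8 + 8254.11×6 + 116.99×2 = 5105.12 + 460.28 + 21600.24 + 49524.66 + 233.98 = 76924.28
ΣP(Q1 2009)·Q(Q1 2009) = 638.14×8 + 230.14×2 + 2700.03×7 + 8254.11×7 + 116.99×2 = 5105.12 + 460.28 + 18900.21 + 57778.77 + 233.98 = 82478.36
Index = 76924.28 / 82478.36 × 100 = 93.2660

93.3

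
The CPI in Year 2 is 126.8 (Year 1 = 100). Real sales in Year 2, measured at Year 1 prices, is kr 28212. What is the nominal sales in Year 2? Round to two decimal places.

35772.82

Nominal = Real × (Index/100) = 28212 × (126.8/100)
        = 28212 × 1.268 = 35772.8160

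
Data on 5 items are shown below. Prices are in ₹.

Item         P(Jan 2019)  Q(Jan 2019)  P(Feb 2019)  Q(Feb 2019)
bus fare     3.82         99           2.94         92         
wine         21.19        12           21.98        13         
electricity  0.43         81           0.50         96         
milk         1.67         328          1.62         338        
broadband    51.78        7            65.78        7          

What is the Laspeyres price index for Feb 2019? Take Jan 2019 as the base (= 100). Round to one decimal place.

100.6

Laspeyres price index uses base-period quantities as weights.
ΣP(Feb 2019)·Q(Jan 2019) = 2.94×99 + 21.98×12 + 0.50×81 + 1.62×328 + 65.78×7 = 291.06 + 263.76 + 40.5 + 531.36 + 460.46 = 1587.14
ΣP(Jan 2019)·Q(Jan 2019) = 3.82×99 + 21.19×12 + 0.43×81 + 1.67×328 + 51.78×7 = 378.18 + 254.28 + 34.83 + 547.76 + 362.46 = 1577.51
Index = 1587.14 / 1577.51 × 100 = 100.6105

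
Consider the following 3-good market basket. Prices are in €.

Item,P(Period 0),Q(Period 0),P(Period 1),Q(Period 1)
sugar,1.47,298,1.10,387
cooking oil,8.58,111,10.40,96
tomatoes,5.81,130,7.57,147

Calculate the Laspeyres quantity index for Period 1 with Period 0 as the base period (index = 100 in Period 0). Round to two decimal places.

104.70

Laspeyres quantity index uses base-period prices as weights.
ΣP(Period 0)·Q(Period 1) = 1.47×387 + 8.58×96 + 5.81×147 = 568.89 + 823.68 + 854.07 = 2246.64
ΣP(Period 0)·Q(Period 0) = 1.47×298 + 8.58×111 + 5.81×130 = 438.06 + 952.38 + 755.3 = 2145.74
Index = 2246.64 / 2145.74 × 100 = 104.7023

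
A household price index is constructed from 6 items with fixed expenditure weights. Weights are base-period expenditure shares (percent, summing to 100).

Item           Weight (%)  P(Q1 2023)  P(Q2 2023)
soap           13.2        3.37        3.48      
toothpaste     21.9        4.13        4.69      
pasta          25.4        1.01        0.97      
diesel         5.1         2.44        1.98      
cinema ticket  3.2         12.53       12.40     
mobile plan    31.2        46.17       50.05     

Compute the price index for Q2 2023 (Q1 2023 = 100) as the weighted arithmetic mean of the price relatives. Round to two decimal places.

soap: 13.2 × (3.48/3.37) = 13.2 × 1.032641 = 13.6309
toothpaste: 21.9 × (4.69/4.13) = 21.9 × 1.135593 = 24.8695
pasta: 25.4 × (0.97/1.01) = 25.4 × 0.960396 = 24.3941
diesel: 5.1 × (1.98/2.44) = 5.1 × 0.811475 = 4.1385
cinema ticket: 3.2 × (12.40/12.53) = 3.2 × 0.989625 = 3.1668
mobile plan: 31.2 × (50.05/46.17) = 31.2 × 1.084037 = 33.8220
Index = Σ wᵢ·(p₁ᵢ/p₀ᵢ) = 13.6309 + 24.8695 + 24.3941 + 4.1385 + 3.1668 + 33.8220 = 104.0217

104.02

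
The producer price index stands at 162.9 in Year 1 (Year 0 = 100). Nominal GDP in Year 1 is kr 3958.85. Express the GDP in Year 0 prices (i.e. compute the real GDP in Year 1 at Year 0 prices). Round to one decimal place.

Real = Nominal ÷ (Index/100) = 3958.85 ÷ (162.9/100)
     = 3958.85 ÷ 1.629 = 2430.2333

2430.2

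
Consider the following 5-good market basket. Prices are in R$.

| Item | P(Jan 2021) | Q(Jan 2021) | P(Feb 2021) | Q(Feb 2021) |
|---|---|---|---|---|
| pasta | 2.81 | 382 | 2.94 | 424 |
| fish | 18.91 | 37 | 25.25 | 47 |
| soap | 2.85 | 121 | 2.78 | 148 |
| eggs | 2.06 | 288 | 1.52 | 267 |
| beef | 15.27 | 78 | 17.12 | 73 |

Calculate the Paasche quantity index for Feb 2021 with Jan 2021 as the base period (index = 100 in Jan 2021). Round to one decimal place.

108.0

Paasche quantity index uses current-period prices as weights.
ΣP(Feb 2021)·Q(Feb 2021) = 2.94×424 + 25.25×47 + 2.78×148 + 1.52×267 + 17.12×73 = 1246.56 + 1186.75 + 411.44 + 405.84 + 1249.76 = 4500.35
ΣP(Feb 2021)·Q(Jan 2021) = 2.94×382 + 25.25×37 + 2.78×121 + 1.52×288 + 17.12×78 = 1123.08 + 934.25 + 336.38 + 437.76 + 1335.36 = 4166.83
Index = 4500.35 / 4166.83 × 100 = 108.0042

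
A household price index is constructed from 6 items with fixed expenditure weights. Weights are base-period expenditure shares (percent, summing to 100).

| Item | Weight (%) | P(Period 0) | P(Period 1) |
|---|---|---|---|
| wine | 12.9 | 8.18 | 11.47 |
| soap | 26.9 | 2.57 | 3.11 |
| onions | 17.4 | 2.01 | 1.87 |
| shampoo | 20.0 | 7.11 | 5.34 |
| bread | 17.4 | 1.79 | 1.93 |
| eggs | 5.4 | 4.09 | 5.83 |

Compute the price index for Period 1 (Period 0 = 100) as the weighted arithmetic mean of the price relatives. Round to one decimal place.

108.3

wine: 12.9 × (11.47/8.18) = 12.9 × 1.402200 = 18.0884
soap: 26.9 × (3.11/2.57) = 26.9 × 1.210117 = 32.5521
onions: 17.4 × (1.87/2.01) = 17.4 × 0.930348 = 16.1881
shampoo: 20.0 × (5.34/7.11) = 20.0 × 0.751055 = 15.0211
bread: 17.4 × (1.93/1.79) = 17.4 × 1.078212 = 18.7609
eggs: 5.4 × (5.83/4.09) = 5.4 × 1.425428 = 7.6973
Index = Σ wᵢ·(p₁ᵢ/p₀ᵢ) = 18.0884 + 32.5521 + 16.1881 + 15.0211 + 18.7609 + 7.6973 = 108.3079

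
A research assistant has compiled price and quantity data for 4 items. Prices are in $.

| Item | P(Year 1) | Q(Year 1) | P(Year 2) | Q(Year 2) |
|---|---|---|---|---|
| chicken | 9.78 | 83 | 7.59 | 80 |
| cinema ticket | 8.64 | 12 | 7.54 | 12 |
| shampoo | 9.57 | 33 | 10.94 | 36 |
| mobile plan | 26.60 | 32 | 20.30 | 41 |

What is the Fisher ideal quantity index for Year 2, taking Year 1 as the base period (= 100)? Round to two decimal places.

111.30

Laspeyres component (base-period weights):
ΣP(Year 1)Q(Year 2) = 9.78×80 + 8.64×12 + 9.57×36 + 26.60×41 = 782.4 + 103.68 + 344.52 + 1090.6 = 2321.2
ΣP(Year 1)Q(Year 1) = 9.78×83 + 8.64×12 + 9.57×33 + 26.60×32 = 811.74 + 103.68 + 315.81 + 851.2 = 2082.43
L = 2321.2 / 2082.43 × 100 = 111.4659
Paasche component (current-period weights):
ΣP(Year 2)Q(Year 2) = 7.59×80 + 7.54×12 + 10.94×36 + 20.30×41 = 607.2 + 90.48 + 393.84 + 832.3 = 1923.82
ΣP(Year 2)Q(Year 1) = 7.59×83 + 7.54×12 + 10.94×33 + 20.30×32 = 629.97 + 90.48 + 361.02 + 649.6 = 1731.07
P = 1923.82 / 1731.07 × 100 = 111.1347
Fisher = √(L × P) = √(111.4659 × 111.1347) = 111.3002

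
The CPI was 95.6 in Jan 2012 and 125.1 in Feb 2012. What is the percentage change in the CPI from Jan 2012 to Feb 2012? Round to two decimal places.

Change = (125.1 − 95.6) / 95.6 × 100
       = 29.5 / 95.6 × 100 = 30.8577%

30.86%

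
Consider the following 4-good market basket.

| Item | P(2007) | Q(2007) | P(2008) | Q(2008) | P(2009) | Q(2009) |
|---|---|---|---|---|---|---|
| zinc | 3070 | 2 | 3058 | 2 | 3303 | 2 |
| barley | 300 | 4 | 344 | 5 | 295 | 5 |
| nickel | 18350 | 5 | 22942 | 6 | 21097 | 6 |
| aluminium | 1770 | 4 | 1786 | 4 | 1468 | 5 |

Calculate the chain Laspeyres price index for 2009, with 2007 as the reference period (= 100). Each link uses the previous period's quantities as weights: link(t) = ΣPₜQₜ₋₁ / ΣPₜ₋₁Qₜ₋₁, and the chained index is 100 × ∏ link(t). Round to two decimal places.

Link 2007→2008:
ΣP(2008)Q(2007) = 3058×2 + 344×4 + 22942×5 + 1786×4 = 6116 + 1376 + 114710 + 7144 = 129346
ΣP(2007)Q(2007) = 3070×2 + 300×4 + 18350×5 + 1770×4 = 6140 + 1200 + 91750 + 7080 = 106170
link = 129346/106170 = 1.218291
Link 2008→2009:
ΣP(2009)Q(2008) = 3303×2 + 295×5 + 21097×6 + 1468×4 = 6606 + 1475 + 126582 + 5872 = 140535
ΣP(2008)Q(2008) = 3058×2 + 344×5 + 22942×6 + 1786×4 = 6116 + 1720 + 137652 + 7144 = 152632
link = 140535/152632 = 0.920744
Chained index = 100 × 1.218291 × 0.920744 = 112.1735

112.17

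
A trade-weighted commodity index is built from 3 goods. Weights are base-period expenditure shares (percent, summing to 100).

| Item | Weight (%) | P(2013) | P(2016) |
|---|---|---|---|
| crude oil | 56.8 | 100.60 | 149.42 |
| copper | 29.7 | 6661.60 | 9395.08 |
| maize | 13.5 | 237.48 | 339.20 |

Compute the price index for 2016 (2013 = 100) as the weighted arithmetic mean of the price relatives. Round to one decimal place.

crude oil: 56.8 × (149.42/100.60) = 56.8 × 1.485288 = 84.3644
copper: 29.7 × (9395.08/6661.60) = 29.7 × 1.410334 = 41.8869
maize: 13.5 × (339.20/237.48) = 13.5 × 1.428331 = 19.2825
Index = Σ wᵢ·(p₁ᵢ/p₀ᵢ) = 84.3644 + 41.8869 + 19.2825 = 145.5338

145.5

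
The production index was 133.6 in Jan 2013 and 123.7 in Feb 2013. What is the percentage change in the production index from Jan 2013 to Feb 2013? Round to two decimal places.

-7.41%

Change = (123.7 − 133.6) / 133.6 × 100
       = -9.9 / 133.6 × 100 = -7.4102%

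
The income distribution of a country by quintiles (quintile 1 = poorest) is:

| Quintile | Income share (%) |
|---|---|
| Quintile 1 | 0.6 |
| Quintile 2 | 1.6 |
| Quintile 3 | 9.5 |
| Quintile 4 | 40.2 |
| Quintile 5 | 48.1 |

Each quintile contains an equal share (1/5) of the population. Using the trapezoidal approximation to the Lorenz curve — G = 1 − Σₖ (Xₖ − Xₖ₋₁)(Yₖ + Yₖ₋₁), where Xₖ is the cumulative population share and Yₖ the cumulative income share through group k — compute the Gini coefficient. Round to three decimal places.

0.534

Cumulative income shares Yₖ: 0.0060, 0.0220, 0.1170, 0.5190, 1.0000
Σ (Xₖ−Xₖ₋₁)(Yₖ+Yₖ₋₁) = (1/5)(0.0060+0.0000) + (1/5)(0.0220+0.0060) + (1/5)(0.1170+0.0220) + (1/5)(0.5190+0.1170) + (1/5)(1.0000+0.5190)
  = 0.0012 + 0.0056 + 0.0278 + 0.1272 + 0.3038 = 0.4656
G = 1 − 0.4656 = 0.5344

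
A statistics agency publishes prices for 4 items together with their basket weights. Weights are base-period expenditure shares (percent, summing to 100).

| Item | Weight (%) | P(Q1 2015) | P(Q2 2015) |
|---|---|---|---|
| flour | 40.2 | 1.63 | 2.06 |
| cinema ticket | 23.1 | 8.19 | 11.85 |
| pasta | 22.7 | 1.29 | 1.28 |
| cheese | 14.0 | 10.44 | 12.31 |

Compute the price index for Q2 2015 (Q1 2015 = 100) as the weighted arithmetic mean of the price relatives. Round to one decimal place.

123.3

flour: 40.2 × (2.06/1.63) = 40.2 × 1.263804 = 50.8049
cinema ticket: 23.1 × (11.85/8.19) = 23.1 × 1.446886 = 33.4231
pasta: 22.7 × (1.28/1.29) = 22.7 × 0.992248 = 22.5240
cheese: 14.0 × (12.31/10.44) = 14.0 × 1.179119 = 16.5077
Index = Σ wᵢ·(p₁ᵢ/p₀ᵢ) = 50.8049 + 33.4231 + 22.5240 + 16.5077 = 123.2597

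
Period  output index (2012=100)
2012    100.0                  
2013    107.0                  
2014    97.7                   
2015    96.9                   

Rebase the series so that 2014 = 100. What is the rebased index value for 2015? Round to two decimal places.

99.18

Rebased(2015) = 96.9 / 97.7 × 100 = 99.1812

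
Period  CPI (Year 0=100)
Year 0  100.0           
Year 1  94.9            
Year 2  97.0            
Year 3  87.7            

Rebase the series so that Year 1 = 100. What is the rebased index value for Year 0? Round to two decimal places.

Rebased(Year 0) = 100.0 / 94.9 × 100 = 105.3741

105.37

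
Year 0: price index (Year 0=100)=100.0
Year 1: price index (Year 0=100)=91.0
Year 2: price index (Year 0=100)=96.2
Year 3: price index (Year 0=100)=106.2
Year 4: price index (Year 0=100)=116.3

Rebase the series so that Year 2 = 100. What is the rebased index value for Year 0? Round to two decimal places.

103.95

Rebased(Year 0) = 100.0 / 96.2 × 100 = 103.9501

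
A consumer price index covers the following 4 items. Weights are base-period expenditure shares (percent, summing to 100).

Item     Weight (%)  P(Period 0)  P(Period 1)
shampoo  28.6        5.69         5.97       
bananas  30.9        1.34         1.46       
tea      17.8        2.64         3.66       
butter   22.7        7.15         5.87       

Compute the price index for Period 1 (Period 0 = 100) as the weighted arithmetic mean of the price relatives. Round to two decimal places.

106.99

shampoo: 28.6 × (5.97/5.69) = 28.6 × 1.049209 = 30.0074
bananas: 30.9 × (1.46/1.34) = 30.9 × 1.089552 = 33.6672
tea: 17.8 × (3.66/2.64) = 17.8 × 1.386364 = 24.6773
butter: 22.7 × (5.87/7.15) = 22.7 × 0.820979 = 18.6362
Index = Σ wᵢ·(p₁ᵢ/p₀ᵢ) = 30.0074 + 33.6672 + 24.6773 + 18.6362 = 106.9880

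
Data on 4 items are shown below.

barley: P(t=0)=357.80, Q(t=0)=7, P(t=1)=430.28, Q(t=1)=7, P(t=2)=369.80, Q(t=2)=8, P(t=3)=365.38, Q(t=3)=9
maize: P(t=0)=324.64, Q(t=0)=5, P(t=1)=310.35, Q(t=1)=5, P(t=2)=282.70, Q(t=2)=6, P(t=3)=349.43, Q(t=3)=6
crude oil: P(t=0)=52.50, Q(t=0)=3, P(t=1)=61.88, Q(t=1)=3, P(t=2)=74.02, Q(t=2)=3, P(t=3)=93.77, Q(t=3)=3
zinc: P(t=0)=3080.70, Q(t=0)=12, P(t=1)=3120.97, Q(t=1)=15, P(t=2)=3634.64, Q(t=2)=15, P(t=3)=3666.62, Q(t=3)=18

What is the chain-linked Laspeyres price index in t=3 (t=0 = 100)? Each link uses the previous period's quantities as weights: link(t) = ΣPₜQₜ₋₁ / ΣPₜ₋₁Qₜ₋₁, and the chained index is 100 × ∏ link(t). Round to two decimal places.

118.31

Link t=0→t=1:
ΣP(t=1)Q(t=0) = 430.28×7 + 310.35×5 + 61.88×3 + 3120.97×12 = 3011.96 + 1551.75 + 185.64 + 37451.64 = 42200.99
ΣP(t=0)Q(t=0) = 357.80×7 + 324.64×5 + 52.50×3 + 3080.70×12 = 2504.6 + 1623.2 + 157.5 + 36968.4 = 41253.7
link = 42200.99/41253.7 = 1.022963
Link t=1→t=2:
ΣP(t=2)Q(t=1) = 369.80×7 + 282.70×5 + 74.02×3 + 3634.64×15 = 2588.6 + 1413.5 + 222.06 + 54519.6 = 58743.76
ΣP(t=1)Q(t=1) = 430.28×7 + 310.35×5 + 61.88×3 + 3120.97×15 = 3011.96 + 1551.75 + 185.64 + 46814.55 = 51563.9
link = 58743.76/51563.9 = 1.139242
Link t=2→t=3:
ΣP(t=3)Q(t=2) = 365.38×8 + 349.43×6 + 93.77×3 + 3666.62×15 = 2923.04 + 2096.58 + 281.31 + 54999.3 = 60300.23
ΣP(t=2)Q(t=2) = 369.80×8 + 282.70×6 + 74.02×3 + 3634.64×15 = 2958.4 + 1696.2 + 222.06 + 54519.6 = 59396.26
link = 60300.23/59396.26 = 1.015219
Chained index = 100 × 1.022963 × 1.139242 × 1.015219 = 118.3138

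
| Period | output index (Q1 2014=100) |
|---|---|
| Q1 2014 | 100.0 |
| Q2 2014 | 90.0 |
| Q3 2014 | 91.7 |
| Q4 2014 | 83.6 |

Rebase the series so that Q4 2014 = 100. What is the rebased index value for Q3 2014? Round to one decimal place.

109.7

Rebased(Q3 2014) = 91.7 / 83.6 × 100 = 109.6890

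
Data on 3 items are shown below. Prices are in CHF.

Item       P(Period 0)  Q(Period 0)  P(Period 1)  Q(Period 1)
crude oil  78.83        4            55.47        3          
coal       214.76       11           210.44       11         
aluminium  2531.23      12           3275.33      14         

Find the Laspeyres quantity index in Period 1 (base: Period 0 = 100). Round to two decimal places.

115.08

Laspeyres quantity index uses base-period prices as weights.
ΣP(Period 0)·Q(Period 1) = 78.83×3 + 214.76×11 + 2531.23×14 = 236.49 + 2362.36 + 35437.22 = 38036.07
ΣP(Period 0)·Q(Period 0) = 78.83×4 + 214.76×11 + 2531.23×12 = 315.32 + 2362.36 + 30374.76 = 33052.44
Index = 38036.07 / 33052.44 × 100 = 115.0779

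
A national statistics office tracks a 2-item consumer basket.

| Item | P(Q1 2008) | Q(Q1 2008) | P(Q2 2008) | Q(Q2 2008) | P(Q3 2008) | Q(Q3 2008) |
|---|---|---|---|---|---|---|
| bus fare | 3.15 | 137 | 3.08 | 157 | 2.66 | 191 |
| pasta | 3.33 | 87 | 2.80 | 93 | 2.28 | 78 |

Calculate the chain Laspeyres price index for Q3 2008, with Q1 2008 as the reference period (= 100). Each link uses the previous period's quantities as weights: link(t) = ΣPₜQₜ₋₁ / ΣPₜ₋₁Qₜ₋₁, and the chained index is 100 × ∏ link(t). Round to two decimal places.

Link Q1 2008→Q2 2008:
ΣP(Q2 2008)Q(Q1 2008) = 3.08×137 + 2.80×87 = 421.96 + 243.6 = 665.56
ΣP(Q1 2008)Q(Q1 2008) = 3.15×137 + 3.33×87 = 431.55 + 289.71 = 721.26
link = 665.56/721.26 = 0.922774
Link Q2 2008→Q3 2008:
ΣP(Q3 2008)Q(Q2 2008) = 2.66×157 + 2.28×93 = 417.62 + 212.04 = 629.66
ΣP(Q2 2008)Q(Q2 2008) = 3.08×157 + 2.80×93 = 483.56 + 260.4 = 743.96
link = 629.66/743.96 = 0.846363
Chained index = 100 × 0.922774 × 0.846363 = 78.1002

78.10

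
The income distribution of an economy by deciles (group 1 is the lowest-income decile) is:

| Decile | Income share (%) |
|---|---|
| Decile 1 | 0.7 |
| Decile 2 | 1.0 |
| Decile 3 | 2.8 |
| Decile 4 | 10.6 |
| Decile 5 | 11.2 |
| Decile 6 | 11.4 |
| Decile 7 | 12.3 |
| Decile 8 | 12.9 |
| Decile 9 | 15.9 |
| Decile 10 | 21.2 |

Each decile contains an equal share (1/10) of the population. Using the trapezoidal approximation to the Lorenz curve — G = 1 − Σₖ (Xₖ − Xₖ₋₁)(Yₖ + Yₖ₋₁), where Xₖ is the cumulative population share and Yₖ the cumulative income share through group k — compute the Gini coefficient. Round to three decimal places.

Cumulative income shares Yₖ: 0.0070, 0.0170, 0.0450, 0.1510, 0.2630, 0.3770, 0.5000, 0.6290, 0.7880, 1.0000
Σ (Xₖ−Xₖ₋₁)(Yₖ+Yₖ₋₁) = (1/10)(0.0070+0.0000) + (1/10)(0.0170+0.0070) + (1/10)(0.0450+0.0170) + (1/10)(0.1510+0.0450) + (1/10)(0.2630+0.1510) + (1/10)(0.3770+0.2630) + (1/10)(0.5000+0.3770) + (1/10)(0.6290+0.5000) + (1/10)(0.7880+0.6290) + (1/10)(1.0000+0.7880)
  = 0.0007 + 0.0024 + 0.0062 + 0.0196 + 0.0414 + 0.0640 + 0.0877 + 0.1129 + 0.1417 + 0.1788 = 0.6554
G = 1 − 0.6554 = 0.3446

0.345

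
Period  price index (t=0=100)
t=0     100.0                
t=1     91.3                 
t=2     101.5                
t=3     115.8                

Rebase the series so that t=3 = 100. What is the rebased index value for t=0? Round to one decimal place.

Rebased(t=0) = 100.0 / 115.8 × 100 = 86.3558

86.4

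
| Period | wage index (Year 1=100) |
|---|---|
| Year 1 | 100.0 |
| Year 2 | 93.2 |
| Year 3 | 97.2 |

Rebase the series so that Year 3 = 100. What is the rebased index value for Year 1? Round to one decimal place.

Rebased(Year 1) = 100.0 / 97.2 × 100 = 102.8807

102.9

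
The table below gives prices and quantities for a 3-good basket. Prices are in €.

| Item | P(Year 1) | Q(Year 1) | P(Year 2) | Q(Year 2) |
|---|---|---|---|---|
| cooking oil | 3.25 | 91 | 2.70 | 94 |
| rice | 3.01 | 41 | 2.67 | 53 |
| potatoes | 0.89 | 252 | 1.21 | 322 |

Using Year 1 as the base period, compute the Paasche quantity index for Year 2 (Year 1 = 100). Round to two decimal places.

Paasche quantity index uses current-period prices as weights.
ΣP(Year 2)·Q(Year 2) = 2.70×94 + 2.67×53 + 1.21×322 = 253.8 + 141.51 + 389.62 = 784.93
ΣP(Year 2)·Q(Year 1) = 2.70×91 + 2.67×41 + 1.21×252 = 245.7 + 109.47 + 304.92 = 660.09
Index = 784.93 / 660.09 × 100 = 118.9126

118.91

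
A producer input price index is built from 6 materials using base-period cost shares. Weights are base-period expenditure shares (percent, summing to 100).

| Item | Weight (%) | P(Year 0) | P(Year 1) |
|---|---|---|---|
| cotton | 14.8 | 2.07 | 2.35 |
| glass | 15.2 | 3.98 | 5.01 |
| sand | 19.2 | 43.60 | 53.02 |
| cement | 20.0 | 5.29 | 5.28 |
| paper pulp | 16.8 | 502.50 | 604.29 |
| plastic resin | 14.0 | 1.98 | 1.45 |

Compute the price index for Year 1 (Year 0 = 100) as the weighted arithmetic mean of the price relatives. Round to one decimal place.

109.7

cotton: 14.8 × (2.35/2.07) = 14.8 × 1.135266 = 16.8019
glass: 15.2 × (5.01/3.98) = 15.2 × 1.258794 = 19.1337
sand: 19.2 × (53.02/43.60) = 19.2 × 1.216055 = 23.3483
cement: 20.0 × (5.28/5.29) = 20.0 × 0.998110 = 19.9622
paper pulp: 16.8 × (604.29/502.50) = 16.8 × 1.202567 = 20.2031
plastic resin: 14.0 × (1.45/1.98) = 14.0 × 0.732323 = 10.2525
Index = Σ wᵢ·(p₁ᵢ/p₀ᵢ) = 16.8019 + 19.1337 + 23.3483 + 19.9622 + 20.2031 + 10.2525 = 109.7017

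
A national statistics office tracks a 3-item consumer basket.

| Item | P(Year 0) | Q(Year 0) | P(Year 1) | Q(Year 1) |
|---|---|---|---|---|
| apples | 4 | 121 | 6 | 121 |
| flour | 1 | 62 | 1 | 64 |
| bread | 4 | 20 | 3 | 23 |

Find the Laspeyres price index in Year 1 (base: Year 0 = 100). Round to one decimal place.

135.5

Laspeyres price index uses base-period quantities as weights.
ΣP(Year 1)·Q(Year 0) = 6×121 + 1×62 + 3×20 = 726 + 62 + 60 = 848
ΣP(Year 0)·Q(Year 0) = 4×121 + 1×62 + 4×20 = 484 + 62 + 80 = 626
Index = 848 / 626 × 100 = 135.4633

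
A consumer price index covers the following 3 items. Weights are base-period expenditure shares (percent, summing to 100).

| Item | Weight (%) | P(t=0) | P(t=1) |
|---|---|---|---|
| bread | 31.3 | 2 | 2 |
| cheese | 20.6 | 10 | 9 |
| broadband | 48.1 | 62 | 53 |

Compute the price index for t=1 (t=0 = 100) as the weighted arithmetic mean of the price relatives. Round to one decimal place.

bread: 31.3 × (2/2) = 31.3 × 1.000000 = 31.3000
cheese: 20.6 × (9/10) = 20.6 × 0.900000 = 18.5400
broadband: 48.1 × (53/62) = 48.1 × 0.854839 = 41.1177
Index = Σ wᵢ·(p₁ᵢ/p₀ᵢ) = 31.3000 + 18.5400 + 41.1177 = 90.9577

91.0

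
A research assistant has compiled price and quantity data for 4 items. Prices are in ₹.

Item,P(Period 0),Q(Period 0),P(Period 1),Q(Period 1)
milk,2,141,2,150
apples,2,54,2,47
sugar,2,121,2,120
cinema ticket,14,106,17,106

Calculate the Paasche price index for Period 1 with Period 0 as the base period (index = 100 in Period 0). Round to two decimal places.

115.01

Paasche price index uses current-period quantities as weights.
ΣP(Period 1)·Q(Period 1) = 2×150 + 2×47 + 2×120 + 17×106 = 300 + 94 + 240 + 1802 = 2436
ΣP(Period 0)·Q(Period 1) = 2×150 + 2×47 + 2×120 + 14×106 = 300 + 94 + 240 + 1484 = 2118
Index = 2436 / 2118 × 100 = 115.0142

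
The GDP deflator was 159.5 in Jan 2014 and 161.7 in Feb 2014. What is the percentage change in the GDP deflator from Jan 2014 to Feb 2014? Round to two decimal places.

1.38%

Change = (161.7 − 159.5) / 159.5 × 100
       = 2.2 / 159.5 × 100 = 1.3793%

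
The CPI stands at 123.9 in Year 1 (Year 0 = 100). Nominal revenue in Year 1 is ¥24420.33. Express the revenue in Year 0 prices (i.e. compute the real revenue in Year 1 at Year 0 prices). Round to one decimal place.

19709.7

Real = Nominal ÷ (Index/100) = 24420.33 ÷ (123.9/100)
     = 24420.33 ÷ 1.239 = 19709.7094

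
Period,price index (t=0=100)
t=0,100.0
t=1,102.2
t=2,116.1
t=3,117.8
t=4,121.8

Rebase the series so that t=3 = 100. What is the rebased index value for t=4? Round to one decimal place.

103.4

Rebased(t=4) = 121.8 / 117.8 × 100 = 103.3956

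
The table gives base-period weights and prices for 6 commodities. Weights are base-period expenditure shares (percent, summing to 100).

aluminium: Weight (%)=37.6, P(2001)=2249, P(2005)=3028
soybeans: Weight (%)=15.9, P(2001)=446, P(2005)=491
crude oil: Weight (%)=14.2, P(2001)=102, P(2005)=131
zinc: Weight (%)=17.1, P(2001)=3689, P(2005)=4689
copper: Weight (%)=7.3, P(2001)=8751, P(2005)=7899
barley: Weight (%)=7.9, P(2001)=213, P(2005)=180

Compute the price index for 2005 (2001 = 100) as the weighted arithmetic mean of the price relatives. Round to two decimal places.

121.37

aluminium: 37.6 × (3028/2249) = 37.6 × 1.346376 = 50.6237
soybeans: 15.9 × (491/446) = 15.9 × 1.100897 = 17.5043
crude oil: 14.2 × (131/102) = 14.2 × 1.284314 = 18.2373
zinc: 17.1 × (4689/3689) = 17.1 × 1.271076 = 21.7354
copper: 7.3 × (7899/8751) = 7.3 × 0.902640 = 6.5893
barley: 7.9 × (180/213) = 7.9 × 0.845070 = 6.6761
Index = Σ wᵢ·(p₁ᵢ/p₀ᵢ) = 50.6237 + 17.5043 + 18.2373 + 21.7354 + 6.5893 + 6.6761 = 121.3660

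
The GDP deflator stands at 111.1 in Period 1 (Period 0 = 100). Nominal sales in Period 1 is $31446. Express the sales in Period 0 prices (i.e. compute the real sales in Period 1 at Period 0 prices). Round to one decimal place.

Real = Nominal ÷ (Index/100) = 31446 ÷ (111.1/100)
     = 31446 ÷ 1.111 = 28304.2304

28304.2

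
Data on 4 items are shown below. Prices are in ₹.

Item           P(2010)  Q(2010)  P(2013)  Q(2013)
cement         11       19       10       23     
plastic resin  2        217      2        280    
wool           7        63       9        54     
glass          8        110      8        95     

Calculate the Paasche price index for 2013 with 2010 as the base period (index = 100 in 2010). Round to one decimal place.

Paasche price index uses current-period quantities as weights.
ΣP(2013)·Q(2013) = 10×23 + 2×280 + 9×54 + 8×95 = 230 + 560 + 486 + 760 = 2036
ΣP(2010)·Q(2013) = 11×23 + 2×280 + 7×54 + 8×95 = 253 + 560 + 378 + 760 = 1951
Index = 2036 / 1951 × 100 = 104.3567

104.4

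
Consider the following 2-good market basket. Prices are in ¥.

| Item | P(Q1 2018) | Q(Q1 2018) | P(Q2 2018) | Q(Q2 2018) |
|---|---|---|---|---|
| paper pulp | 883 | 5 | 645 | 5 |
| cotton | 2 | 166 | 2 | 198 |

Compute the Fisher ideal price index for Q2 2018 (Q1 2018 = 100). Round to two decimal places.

75.10

Laspeyres component (base-period weights):
ΣP(Q2 2018)Q(Q1 2018) = 645×5 + 2×166 = 3225 + 332 = 3557
ΣP(Q1 2018)Q(Q1 2018) = 883×5 + 2×166 = 4415 + 332 = 4747
L = 3557 / 4747 × 100 = 74.9315
Paasche component (current-period weights):
ΣP(Q2 2018)Q(Q2 2018) = 645×5 + 2×198 = 3225 + 396 = 3621
ΣP(Q1 2018)Q(Q2 2018) = 883×5 + 2×198 = 4415 + 396 = 4811
P = 3621 / 4811 × 100 = 75.2650
Fisher = √(L × P) = √(74.9315 × 75.2650) = 75.0981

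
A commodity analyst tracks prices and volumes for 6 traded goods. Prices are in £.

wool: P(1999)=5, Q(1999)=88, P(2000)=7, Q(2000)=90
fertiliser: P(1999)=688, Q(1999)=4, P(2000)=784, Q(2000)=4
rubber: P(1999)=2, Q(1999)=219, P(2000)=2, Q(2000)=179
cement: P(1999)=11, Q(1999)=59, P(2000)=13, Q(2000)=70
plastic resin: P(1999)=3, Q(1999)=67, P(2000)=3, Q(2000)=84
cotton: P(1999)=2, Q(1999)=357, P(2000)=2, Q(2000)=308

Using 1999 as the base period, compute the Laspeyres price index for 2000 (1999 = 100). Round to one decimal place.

113.1

Laspeyres price index uses base-period quantities as weights.
ΣP(2000)·Q(1999) = 7×88 + 784×4 + 2×219 + 13×59 + 3×67 + 2×357 = 616 + 3136 + 438 + 767 + 201 + 714 = 5872
ΣP(1999)·Q(1999) = 5×88 + 688×4 + 2×219 + 11×59 + 3×67 + 2×357 = 440 + 2752 + 438 + 649 + 201 + 714 = 5194
Index = 5872 / 5194 × 100 = 113.0535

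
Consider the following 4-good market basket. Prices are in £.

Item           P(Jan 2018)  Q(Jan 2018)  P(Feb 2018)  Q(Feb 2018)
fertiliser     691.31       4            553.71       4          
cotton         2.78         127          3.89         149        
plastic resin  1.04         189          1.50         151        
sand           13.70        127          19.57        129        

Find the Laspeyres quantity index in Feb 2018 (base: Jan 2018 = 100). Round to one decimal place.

Laspeyres quantity index uses base-period prices as weights.
ΣP(Jan 2018)·Q(Feb 2018) = 691.31×4 + 2.78×149 + 1.04×151 + 13.70×129 = 2765.24 + 414.22 + 157.04 + 1767.3 = 5103.8
ΣP(Jan 2018)·Q(Jan 2018) = 691.31×4 + 2.78×127 + 1.04×189 + 13.70×127 = 2765.24 + 353.06 + 196.56 + 1739.9 = 5054.76
Index = 5103.8 / 5054.76 × 100 = 100.9702

101.0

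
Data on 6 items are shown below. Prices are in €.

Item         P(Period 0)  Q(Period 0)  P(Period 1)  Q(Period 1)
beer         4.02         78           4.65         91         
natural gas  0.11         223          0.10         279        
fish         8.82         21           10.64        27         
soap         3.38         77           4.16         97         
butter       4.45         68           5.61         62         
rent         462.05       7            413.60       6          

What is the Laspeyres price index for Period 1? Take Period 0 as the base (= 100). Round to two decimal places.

97.34

Laspeyres price index uses base-period quantities as weights.
ΣP(Period 1)·Q(Period 0) = 4.65×78 + 0.10×223 + 10.64×21 + 4.16×77 + 5.61×68 + 413.60×7 = 362.7 + 22.3 + 223.44 + 320.32 + 381.48 + 2895.2 = 4205.44
ΣP(Period 0)·Q(Period 0) = 4.02×78 + 0.11×223 + 8.82×21 + 3.38×77 + 4.45×68 + 462.05×7 = 313.56 + 24.53 + 185.22 + 260.26 + 302.6 + 3234.35 = 4320.52
Index = 4205.44 / 4320.52 × 100 = 97.3364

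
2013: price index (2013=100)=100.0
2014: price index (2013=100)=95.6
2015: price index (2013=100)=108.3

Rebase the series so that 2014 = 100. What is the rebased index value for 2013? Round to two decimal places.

Rebased(2013) = 100.0 / 95.6 × 100 = 104.6025

104.60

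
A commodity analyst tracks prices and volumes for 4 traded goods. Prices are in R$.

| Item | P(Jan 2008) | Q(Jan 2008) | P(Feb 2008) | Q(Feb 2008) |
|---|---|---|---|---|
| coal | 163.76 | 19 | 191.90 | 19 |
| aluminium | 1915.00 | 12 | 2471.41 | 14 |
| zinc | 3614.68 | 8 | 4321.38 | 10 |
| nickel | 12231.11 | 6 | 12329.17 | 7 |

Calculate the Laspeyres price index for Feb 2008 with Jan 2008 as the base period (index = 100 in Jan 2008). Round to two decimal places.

Laspeyres price index uses base-period quantities as weights.
ΣP(Feb 2008)·Q(Jan 2008) = 191.90×19 + 2471.41×12 + 4321.38×8 + 12329.17×6 = 3646.1 + 29656.92 + 34571.04 + 73975.02 = 141849.08
ΣP(Jan 2008)·Q(Jan 2008) = 163.76×19 + 1915.00×12 + 3614.68×8 + 12231.11×6 = 3111.44 + 22980 + 28917.44 + 73386.66 = 128395.54
Index = 141849.08 / 128395.54 × 100 = 110.4782

110.48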